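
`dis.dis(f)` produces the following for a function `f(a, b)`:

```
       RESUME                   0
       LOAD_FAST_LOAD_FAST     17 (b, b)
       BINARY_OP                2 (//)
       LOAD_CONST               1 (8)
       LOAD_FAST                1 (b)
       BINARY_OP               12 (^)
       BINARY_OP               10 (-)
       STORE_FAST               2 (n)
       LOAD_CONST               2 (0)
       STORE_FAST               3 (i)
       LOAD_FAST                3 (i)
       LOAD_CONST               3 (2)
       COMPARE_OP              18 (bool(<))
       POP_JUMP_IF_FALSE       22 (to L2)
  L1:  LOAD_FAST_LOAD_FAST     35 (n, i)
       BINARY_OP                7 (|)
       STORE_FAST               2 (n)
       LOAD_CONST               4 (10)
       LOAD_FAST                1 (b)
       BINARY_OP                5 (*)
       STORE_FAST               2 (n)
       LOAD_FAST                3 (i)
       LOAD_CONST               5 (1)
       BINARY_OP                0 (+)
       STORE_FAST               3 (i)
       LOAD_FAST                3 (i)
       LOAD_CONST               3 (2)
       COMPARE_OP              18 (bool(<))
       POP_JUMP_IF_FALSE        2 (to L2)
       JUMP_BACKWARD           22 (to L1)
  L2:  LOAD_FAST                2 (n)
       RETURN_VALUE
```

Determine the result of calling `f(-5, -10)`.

LOAD_FAST_LOAD_FAST b,b → push -10,-10. Stack: [-10, -10]
BINARY_OP // → -10 // -10 = 1. Stack: [1]
LOAD_CONST → push 8. Stack: [1, 8]
LOAD_FAST b → push -10. Stack: [1, 8, -10]
BINARY_OP ^ → 8 ^ -10 = -2. Stack: [1, -2]
BINARY_OP - → 1 - -2 = 3. Stack: [3]
STORE_FAST n → n=3. Stack: []
LOAD_CONST → push 0. Stack: [0]
STORE_FAST i → i=0. Stack: []
LOAD_FAST i → push 0. Stack: [0]
LOAD_CONST → push 2. Stack: [0, 2]
COMPARE_OP bool(<) → 0 vs 2 = True. Stack: [True]
POP_JUMP_IF_FALSE → pop True; no jump. Stack: []
LOAD_FAST_LOAD_FAST n,i → push 3,0. Stack: [3, 0]
BINARY_OP | → 3 | 0 = 3. Stack: [3]
STORE_FAST n → n=3. Stack: []
LOAD_CONST → push 10. Stack: [10]
LOAD_FAST b → push -10. Stack: [10, -10]
BINARY_OP * → 10 * -10 = -100. Stack: [-100]
STORE_FAST n → n=-100. Stack: []
LOAD_FAST i → push 0. Stack: [0]
LOAD_CONST → push 1. Stack: [0, 1]
BINARY_OP + → 0 + 1 = 1. Stack: [1]
STORE_FAST i → i=1. Stack: []
LOAD_FAST i → push 1. Stack: [1]
LOAD_CONST → push 2. Stack: [1, 2]
COMPARE_OP bool(<) → 1 vs 2 = True. Stack: [True]
POP_JUMP_IF_FALSE → pop True; no jump. Stack: []
LOAD_FAST_LOAD_FAST n,i → push -100,1. Stack: [-100, 1]
BINARY_OP | → -100 | 1 = -99. Stack: [-99]
STORE_FAST n → n=-99. Stack: []
LOAD_CONST → push 10. Stack: [10]
LOAD_FAST b → push -10. Stack: [10, -10]
BINARY_OP * → 10 * -10 = -100. Stack: [-100]
STORE_FAST n → n=-100. Stack: []
LOAD_FAST i → push 1. Stack: [1]
LOAD_CONST → push 1. Stack: [1, 1]
BINARY_OP + → 1 + 1 = 2. Stack: [2]
STORE_FAST i → i=2. Stack: []
LOAD_FAST i → push 2. Stack: [2]
LOAD_CONST → push 2. Stack: [2, 2]
COMPARE_OP bool(<) → 2 vs 2 = False. Stack: [False]
POP_JUMP_IF_FALSE → pop False; jump. Stack: []
LOAD_FAST n → push -100. Stack: [-100]
RETURN_VALUE → return -100.

-100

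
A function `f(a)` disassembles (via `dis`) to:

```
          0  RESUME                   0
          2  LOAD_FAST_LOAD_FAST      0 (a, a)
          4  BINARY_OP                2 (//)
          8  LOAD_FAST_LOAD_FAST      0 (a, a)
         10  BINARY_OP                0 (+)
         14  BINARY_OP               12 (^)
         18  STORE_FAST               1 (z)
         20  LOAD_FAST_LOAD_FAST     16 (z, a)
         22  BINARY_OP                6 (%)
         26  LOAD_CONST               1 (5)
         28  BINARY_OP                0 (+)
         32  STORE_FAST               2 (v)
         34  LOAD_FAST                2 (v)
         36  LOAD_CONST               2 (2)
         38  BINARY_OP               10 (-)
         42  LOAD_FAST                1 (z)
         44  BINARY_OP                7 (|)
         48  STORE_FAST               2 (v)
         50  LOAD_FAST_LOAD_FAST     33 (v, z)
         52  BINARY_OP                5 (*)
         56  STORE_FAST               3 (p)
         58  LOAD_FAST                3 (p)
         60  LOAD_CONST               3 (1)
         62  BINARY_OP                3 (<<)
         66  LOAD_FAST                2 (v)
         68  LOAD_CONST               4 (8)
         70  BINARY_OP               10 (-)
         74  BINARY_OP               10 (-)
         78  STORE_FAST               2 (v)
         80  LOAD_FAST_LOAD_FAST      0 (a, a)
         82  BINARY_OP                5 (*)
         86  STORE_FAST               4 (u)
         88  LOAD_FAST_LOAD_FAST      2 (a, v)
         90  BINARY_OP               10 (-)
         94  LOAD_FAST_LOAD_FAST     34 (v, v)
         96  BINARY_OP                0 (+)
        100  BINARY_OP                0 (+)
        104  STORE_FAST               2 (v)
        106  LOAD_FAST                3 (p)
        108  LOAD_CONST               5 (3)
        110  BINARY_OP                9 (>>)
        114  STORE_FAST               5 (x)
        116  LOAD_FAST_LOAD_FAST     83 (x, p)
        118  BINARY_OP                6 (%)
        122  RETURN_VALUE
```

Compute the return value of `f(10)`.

55

LOAD_FAST_LOAD_FAST a,a → push 10,10. Stack: [10, 10]
BINARY_OP // → 10 // 10 = 1. Stack: [1]
LOAD_FAST_LOAD_FAST a,a → push 10,10. Stack: [1, 10, 10]
BINARY_OP + → 10 + 10 = 20. Stack: [1, 20]
BINARY_OP ^ → 1 ^ 20 = 21. Stack: [21]
STORE_FAST z → z=21. Stack: []
LOAD_FAST_LOAD_FAST z,a → push 21,10. Stack: [21, 10]
BINARY_OP % → 21 % 10 = 1. Stack: [1]
LOAD_CONST → push 5. Stack: [1, 5]
BINARY_OP + → 1 + 5 = 6. Stack: [6]
STORE_FAST v → v=6. Stack: []
LOAD_FAST v → push 6. Stack: [6]
LOAD_CONST → push 2. Stack: [6, 2]
BINARY_OP - → 6 - 2 = 4. Stack: [4]
LOAD_FAST z → push 21. Stack: [4, 21]
BINARY_OP | → 4 | 21 = 21. Stack: [21]
STORE_FAST v → v=21. Stack: []
LOAD_FAST_LOAD_FAST v,z → push 21,21. Stack: [21, 21]
BINARY_OP * → 21 * 21 = 441. Stack: [441]
STORE_FAST p → p=441. Stack: []
LOAD_FAST p → push 441. Stack: [441]
LOAD_CONST → push 1. Stack: [441, 1]
BINARY_OP << → 441 << 1 = 882. Stack: [882]
LOAD_FAST v → push 21. Stack: [882, 21]
LOAD_CONST → push 8. Stack: [882, 21, 8]
BINARY_OP - → 21 - 8 = 13. Stack: [882, 13]
BINARY_OP - → 882 - 13 = 869. Stack: [869]
STORE_FAST v → v=869. Stack: []
LOAD_FAST_LOAD_FAST a,a → push 10,10. Stack: [10, 10]
BINARY_OP * → 10 * 10 = 100. Stack: [100]
STORE_FAST u → u=100. Stack: []
LOAD_FAST_LOAD_FAST a,v → push 10,869. Stack: [10, 869]
BINARY_OP - → 10 - 869 = -859. Stack: [-859]
LOAD_FAST_LOAD_FAST v,v → push 869,869. Stack: [-859, 869, 869]
BINARY_OP + → 869 + 869 = 1738. Stack: [-859, 1738]
BINARY_OP + → -859 + 1738 = 879. Stack: [879]
STORE_FAST v → v=879. Stack: []
LOAD_FAST p → push 441. Stack: [441]
LOAD_CONST → push 3. Stack: [441, 3]
BINARY_OP >> → 441 >> 3 = 55. Stack: [55]
STORE_FAST x → x=55. Stack: []
LOAD_FAST_LOAD_FAST x,p → push 55,441. Stack: [55, 441]
BINARY_OP % → 55 % 441 = 55. Stack: [55]
RETURN_VALUE → return 55.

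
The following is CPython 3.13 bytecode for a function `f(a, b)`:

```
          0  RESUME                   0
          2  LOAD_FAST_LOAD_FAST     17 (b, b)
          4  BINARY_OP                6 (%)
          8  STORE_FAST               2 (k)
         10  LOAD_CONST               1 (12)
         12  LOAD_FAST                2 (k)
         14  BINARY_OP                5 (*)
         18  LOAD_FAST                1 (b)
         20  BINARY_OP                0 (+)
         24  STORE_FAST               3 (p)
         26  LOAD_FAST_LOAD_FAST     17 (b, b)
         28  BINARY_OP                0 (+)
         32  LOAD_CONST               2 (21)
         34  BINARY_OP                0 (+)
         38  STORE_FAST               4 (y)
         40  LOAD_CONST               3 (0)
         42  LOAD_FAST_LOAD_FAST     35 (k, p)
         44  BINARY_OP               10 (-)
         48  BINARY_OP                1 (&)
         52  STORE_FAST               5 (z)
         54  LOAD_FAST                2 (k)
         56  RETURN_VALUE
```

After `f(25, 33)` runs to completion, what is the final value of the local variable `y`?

87

LOAD_FAST_LOAD_FAST b,b → push 33,33. Stack: [33, 33]
BINARY_OP % → 33 % 33 = 0. Stack: [0]
STORE_FAST k → k=0. Stack: []
LOAD_CONST → push 12. Stack: [12]
LOAD_FAST k → push 0. Stack: [12, 0]
BINARY_OP * → 12 * 0 = 0. Stack: [0]
LOAD_FAST b → push 33. Stack: [0, 33]
BINARY_OP + → 0 + 33 = 33. Stack: [33]
STORE_FAST p → p=33. Stack: []
LOAD_FAST_LOAD_FAST b,b → push 33,33. Stack: [33, 33]
BINARY_OP + → 33 + 33 = 66. Stack: [66]
LOAD_CONST → push 21. Stack: [66, 21]
BINARY_OP + → 66 + 21 = 87. Stack: [87]
STORE_FAST y → y=87. Stack: []
LOAD_CONST → push 0. Stack: [0]
LOAD_FAST_LOAD_FAST k,p → push 0,33. Stack: [0, 0, 33]
BINARY_OP - → 0 - 33 = -33. Stack: [0, -33]
BINARY_OP & → 0 & -33 = 0. Stack: [0]
STORE_FAST z → z=0. Stack: []
LOAD_FAST k → push 0. Stack: [0]
RETURN_VALUE → return 0.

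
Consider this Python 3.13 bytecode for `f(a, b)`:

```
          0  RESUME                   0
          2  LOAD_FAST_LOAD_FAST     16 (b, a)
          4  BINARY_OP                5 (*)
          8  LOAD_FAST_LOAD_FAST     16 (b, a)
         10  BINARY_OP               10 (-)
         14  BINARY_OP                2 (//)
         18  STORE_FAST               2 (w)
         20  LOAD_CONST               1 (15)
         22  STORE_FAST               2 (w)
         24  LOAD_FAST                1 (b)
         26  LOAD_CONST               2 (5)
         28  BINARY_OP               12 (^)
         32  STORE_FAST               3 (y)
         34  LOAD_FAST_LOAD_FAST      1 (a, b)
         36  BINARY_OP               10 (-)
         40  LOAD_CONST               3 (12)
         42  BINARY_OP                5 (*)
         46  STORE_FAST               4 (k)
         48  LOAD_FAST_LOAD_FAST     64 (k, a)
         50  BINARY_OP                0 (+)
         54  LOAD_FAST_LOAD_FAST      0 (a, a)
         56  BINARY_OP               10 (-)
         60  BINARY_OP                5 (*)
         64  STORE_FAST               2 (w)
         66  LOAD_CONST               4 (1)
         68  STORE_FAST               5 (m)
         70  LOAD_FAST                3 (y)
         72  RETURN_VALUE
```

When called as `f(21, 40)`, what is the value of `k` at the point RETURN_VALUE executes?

-228

LOAD_FAST_LOAD_FAST b,a → push 40,21. Stack: [40, 21]
BINARY_OP * → 40 * 21 = 840. Stack: [840]
LOAD_FAST_LOAD_FAST b,a → push 40,21. Stack: [840, 40, 21]
BINARY_OP - → 40 - 21 = 19. Stack: [840, 19]
BINARY_OP // → 840 // 19 = 44. Stack: [44]
STORE_FAST w → w=44. Stack: []
LOAD_CONST → push 15. Stack: [15]
STORE_FAST w → w=15. Stack: []
LOAD_FAST b → push 40. Stack: [40]
LOAD_CONST → push 5. Stack: [40, 5]
BINARY_OP ^ → 40 ^ 5 = 45. Stack: [45]
STORE_FAST y → y=45. Stack: []
LOAD_FAST_LOAD_FAST a,b → push 21,40. Stack: [21, 40]
BINARY_OP - → 21 - 40 = -19. Stack: [-19]
LOAD_CONST → push 12. Stack: [-19, 12]
BINARY_OP * → -19 * 12 = -228. Stack: [-228]
STORE_FAST k → k=-228. Stack: []
LOAD_FAST_LOAD_FAST k,a → push -228,21. Stack: [-228, 21]
BINARY_OP + → -228 + 21 = -207. Stack: [-207]
LOAD_FAST_LOAD_FAST a,a → push 21,21. Stack: [-207, 21, 21]
BINARY_OP - → 21 - 21 = 0. Stack: [-207, 0]
BINARY_OP * → -207 * 0 = 0. Stack: [0]
STORE_FAST w → w=0. Stack: []
LOAD_CONST → push 1. Stack: [1]
STORE_FAST m → m=1. Stack: []
LOAD_FAST y → push 45. Stack: [45]
RETURN_VALUE → return 45.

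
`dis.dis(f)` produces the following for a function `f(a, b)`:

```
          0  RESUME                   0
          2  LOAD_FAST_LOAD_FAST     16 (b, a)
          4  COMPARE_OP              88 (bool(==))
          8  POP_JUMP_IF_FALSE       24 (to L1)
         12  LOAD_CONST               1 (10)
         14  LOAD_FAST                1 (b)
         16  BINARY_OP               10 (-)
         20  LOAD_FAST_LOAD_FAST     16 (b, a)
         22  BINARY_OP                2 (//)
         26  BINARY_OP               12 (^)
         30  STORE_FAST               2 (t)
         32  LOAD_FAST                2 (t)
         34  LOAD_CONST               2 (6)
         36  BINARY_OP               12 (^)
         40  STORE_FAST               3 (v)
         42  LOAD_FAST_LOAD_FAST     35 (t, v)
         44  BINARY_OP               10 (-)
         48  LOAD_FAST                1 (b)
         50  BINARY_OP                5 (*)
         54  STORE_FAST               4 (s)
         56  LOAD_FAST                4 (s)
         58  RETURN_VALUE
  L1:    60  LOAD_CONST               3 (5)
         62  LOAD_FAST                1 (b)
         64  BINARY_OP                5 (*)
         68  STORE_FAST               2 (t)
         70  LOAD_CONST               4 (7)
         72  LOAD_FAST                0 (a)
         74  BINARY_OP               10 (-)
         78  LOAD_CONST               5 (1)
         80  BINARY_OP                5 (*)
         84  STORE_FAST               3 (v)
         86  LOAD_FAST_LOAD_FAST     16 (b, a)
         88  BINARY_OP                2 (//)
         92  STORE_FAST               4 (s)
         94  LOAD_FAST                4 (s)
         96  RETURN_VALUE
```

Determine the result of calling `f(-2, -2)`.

LOAD_FAST_LOAD_FAST b,a → push -2,-2. Stack: [-2, -2]
COMPARE_OP bool(==) → -2 vs -2 = True. Stack: [True]
POP_JUMP_IF_FALSE → pop True; no jump. Stack: []
LOAD_CONST → push 10. Stack: [10]
LOAD_FAST b → push -2. Stack: [10, -2]
BINARY_OP - → 10 - -2 = 12. Stack: [12]
LOAD_FAST_LOAD_FAST b,a → push -2,-2. Stack: [12, -2, -2]
BINARY_OP // → -2 // -2 = 1. Stack: [12, 1]
BINARY_OP ^ → 12 ^ 1 = 13. Stack: [13]
STORE_FAST t → t=13. Stack: []
LOAD_FAST t → push 13. Stack: [13]
LOAD_CONST → push 6. Stack: [13, 6]
BINARY_OP ^ → 13 ^ 6 = 11. Stack: [11]
STORE_FAST v → v=11. Stack: []
LOAD_FAST_LOAD_FAST t,v → push 13,11. Stack: [13, 11]
BINARY_OP - → 13 - 11 = 2. Stack: [2]
LOAD_FAST b → push -2. Stack: [2, -2]
BINARY_OP * → 2 * -2 = -4. Stack: [-4]
STORE_FAST s → s=-4. Stack: []
LOAD_FAST s → push -4. Stack: [-4]
RETURN_VALUE → return -4.

-4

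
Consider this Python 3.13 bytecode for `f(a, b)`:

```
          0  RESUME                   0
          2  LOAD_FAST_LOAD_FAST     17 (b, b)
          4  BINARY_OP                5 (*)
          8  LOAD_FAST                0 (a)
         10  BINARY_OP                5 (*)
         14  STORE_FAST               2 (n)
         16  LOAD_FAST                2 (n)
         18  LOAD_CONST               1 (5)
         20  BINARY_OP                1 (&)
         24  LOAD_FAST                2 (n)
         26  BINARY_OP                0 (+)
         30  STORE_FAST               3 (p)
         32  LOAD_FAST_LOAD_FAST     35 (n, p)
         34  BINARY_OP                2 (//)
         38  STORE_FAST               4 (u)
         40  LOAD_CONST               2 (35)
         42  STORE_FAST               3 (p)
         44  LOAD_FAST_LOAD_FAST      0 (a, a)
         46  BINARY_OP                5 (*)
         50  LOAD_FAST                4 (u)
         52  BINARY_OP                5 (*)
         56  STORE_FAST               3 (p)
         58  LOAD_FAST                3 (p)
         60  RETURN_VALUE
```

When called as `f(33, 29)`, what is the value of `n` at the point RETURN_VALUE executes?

27753

LOAD_FAST_LOAD_FAST b,b → push 29,29. Stack: [29, 29]
BINARY_OP * → 29 * 29 = 841. Stack: [841]
LOAD_FAST a → push 33. Stack: [841, 33]
BINARY_OP * → 841 * 33 = 27753. Stack: [27753]
STORE_FAST n → n=27753. Stack: []
LOAD_FAST n → push 27753. Stack: [27753]
LOAD_CONST → push 5. Stack: [27753, 5]
BINARY_OP & → 27753 & 5 = 1. Stack: [1]
LOAD_FAST n → push 27753. Stack: [1, 27753]
BINARY_OP + → 1 + 27753 = 27754. Stack: [27754]
STORE_FAST p → p=27754. Stack: []
LOAD_FAST_LOAD_FAST n,p → push 27753,27754. Stack: [27753, 27754]
BINARY_OP // → 27753 // 27754 = 0. Stack: [0]
STORE_FAST u → u=0. Stack: []
LOAD_CONST → push 35. Stack: [35]
STORE_FAST p → p=35. Stack: []
LOAD_FAST_LOAD_FAST a,a → push 33,33. Stack: [33, 33]
BINARY_OP * → 33 * 33 = 1089. Stack: [1089]
LOAD_FAST u → push 0. Stack: [1089, 0]
BINARY_OP * → 1089 * 0 = 0. Stack: [0]
STORE_FAST p → p=0. Stack: []
LOAD_FAST p → push 0. Stack: [0]
RETURN_VALUE → return 0.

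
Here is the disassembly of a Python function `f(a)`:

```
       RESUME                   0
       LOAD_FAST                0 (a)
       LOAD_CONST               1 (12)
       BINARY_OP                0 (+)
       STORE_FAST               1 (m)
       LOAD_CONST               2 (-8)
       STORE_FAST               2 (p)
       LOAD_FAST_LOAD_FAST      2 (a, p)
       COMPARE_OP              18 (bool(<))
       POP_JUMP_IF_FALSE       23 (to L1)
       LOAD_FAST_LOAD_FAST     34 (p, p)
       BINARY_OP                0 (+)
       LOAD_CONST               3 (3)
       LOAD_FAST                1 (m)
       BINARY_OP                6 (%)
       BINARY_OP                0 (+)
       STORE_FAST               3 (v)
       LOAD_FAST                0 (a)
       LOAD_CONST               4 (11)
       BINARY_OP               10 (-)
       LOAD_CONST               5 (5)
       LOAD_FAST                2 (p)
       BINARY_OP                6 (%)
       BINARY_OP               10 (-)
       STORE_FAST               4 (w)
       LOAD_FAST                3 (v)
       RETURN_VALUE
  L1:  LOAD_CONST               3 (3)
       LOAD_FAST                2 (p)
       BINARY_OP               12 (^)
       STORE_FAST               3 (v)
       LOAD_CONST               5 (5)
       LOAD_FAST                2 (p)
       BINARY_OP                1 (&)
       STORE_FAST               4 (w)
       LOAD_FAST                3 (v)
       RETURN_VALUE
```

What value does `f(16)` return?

-5

LOAD_FAST a → push 16. Stack: [16]
LOAD_CONST → push 12. Stack: [16, 12]
BINARY_OP + → 16 + 12 = 28. Stack: [28]
STORE_FAST m → m=28. Stack: []
LOAD_CONST → push -8. Stack: [-8]
STORE_FAST p → p=-8. Stack: []
LOAD_FAST_LOAD_FAST a,p → push 16,-8. Stack: [16, -8]
COMPARE_OP bool(<) → 16 vs -8 = False. Stack: [False]
POP_JUMP_IF_FALSE → pop False; jump. Stack: []
LOAD_CONST → push 3. Stack: [3]
LOAD_FAST p → push -8. Stack: [3, -8]
BINARY_OP ^ → 3 ^ -8 = -5. Stack: [-5]
STORE_FAST v → v=-5. Stack: []
LOAD_CONST → push 5. Stack: [5]
LOAD_FAST p → push -8. Stack: [5, -8]
BINARY_OP & → 5 & -8 = 0. Stack: [0]
STORE_FAST w → w=0. Stack: []
LOAD_FAST v → push -5. Stack: [-5]
RETURN_VALUE → return -5.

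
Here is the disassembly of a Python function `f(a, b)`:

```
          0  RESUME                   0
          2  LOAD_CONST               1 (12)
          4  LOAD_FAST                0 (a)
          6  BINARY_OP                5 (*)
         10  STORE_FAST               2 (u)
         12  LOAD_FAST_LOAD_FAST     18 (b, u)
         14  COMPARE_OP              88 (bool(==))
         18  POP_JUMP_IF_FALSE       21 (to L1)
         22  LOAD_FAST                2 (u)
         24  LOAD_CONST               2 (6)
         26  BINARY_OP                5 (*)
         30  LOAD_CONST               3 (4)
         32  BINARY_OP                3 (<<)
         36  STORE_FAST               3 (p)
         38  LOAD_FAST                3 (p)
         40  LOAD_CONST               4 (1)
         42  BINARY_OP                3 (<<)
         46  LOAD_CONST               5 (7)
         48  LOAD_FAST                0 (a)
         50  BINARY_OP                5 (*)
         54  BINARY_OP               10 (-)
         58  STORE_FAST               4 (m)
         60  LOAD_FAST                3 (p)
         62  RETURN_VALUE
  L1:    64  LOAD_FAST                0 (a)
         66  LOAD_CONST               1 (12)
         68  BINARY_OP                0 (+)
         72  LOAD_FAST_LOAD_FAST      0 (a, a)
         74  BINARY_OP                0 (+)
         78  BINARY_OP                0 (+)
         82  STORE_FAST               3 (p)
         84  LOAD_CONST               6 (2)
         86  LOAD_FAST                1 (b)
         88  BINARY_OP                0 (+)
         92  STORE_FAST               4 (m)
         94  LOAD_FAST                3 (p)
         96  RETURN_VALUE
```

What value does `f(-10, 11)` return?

-18

LOAD_CONST → push 12. Stack: [12]
LOAD_FAST a → push -10. Stack: [12, -10]
BINARY_OP * → 12 * -10 = -120. Stack: [-120]
STORE_FAST u → u=-120. Stack: []
LOAD_FAST_LOAD_FAST b,u → push 11,-120. Stack: [11, -120]
COMPARE_OP bool(==) → 11 vs -120 = False. Stack: [False]
POP_JUMP_IF_FALSE → pop False; jump. Stack: []
LOAD_FAST a → push -10. Stack: [-10]
LOAD_CONST → push 12. Stack: [-10, 12]
BINARY_OP + → -10 + 12 = 2. Stack: [2]
LOAD_FAST_LOAD_FAST a,a → push -10,-10. Stack: [2, -10, -10]
BINARY_OP + → -10 + -10 = -20. Stack: [2, -20]
BINARY_OP + → 2 + -20 = -18. Stack: [-18]
STORE_FAST p → p=-18. Stack: []
LOAD_CONST → push 2. Stack: [2]
LOAD_FAST b → push 11. Stack: [2, 11]
BINARY_OP + → 2 + 11 = 13. Stack: [13]
STORE_FAST m → m=13. Stack: []
LOAD_FAST p → push -18. Stack: [-18]
RETURN_VALUE → return -18.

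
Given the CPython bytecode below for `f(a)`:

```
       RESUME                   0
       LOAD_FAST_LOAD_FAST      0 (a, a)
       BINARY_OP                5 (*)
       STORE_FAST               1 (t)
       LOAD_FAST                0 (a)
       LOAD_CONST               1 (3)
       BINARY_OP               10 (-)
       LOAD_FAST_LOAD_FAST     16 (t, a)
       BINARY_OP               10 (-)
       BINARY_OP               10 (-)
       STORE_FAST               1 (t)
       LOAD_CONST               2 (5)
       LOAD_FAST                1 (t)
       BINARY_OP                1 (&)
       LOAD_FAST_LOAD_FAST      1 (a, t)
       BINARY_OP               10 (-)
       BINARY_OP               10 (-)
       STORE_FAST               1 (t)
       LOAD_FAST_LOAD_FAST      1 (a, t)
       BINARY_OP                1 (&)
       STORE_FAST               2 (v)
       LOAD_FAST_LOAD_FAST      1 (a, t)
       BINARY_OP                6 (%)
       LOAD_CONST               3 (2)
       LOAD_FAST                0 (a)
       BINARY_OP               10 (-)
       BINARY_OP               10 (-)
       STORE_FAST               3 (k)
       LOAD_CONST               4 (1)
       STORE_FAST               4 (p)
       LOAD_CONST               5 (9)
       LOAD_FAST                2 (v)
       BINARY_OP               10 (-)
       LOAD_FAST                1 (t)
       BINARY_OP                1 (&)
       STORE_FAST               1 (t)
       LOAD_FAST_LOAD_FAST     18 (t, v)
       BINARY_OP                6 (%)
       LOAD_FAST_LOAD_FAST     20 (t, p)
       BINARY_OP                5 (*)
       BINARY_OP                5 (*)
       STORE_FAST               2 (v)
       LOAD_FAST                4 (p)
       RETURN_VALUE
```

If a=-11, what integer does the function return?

1

LOAD_FAST_LOAD_FAST a,a → push -11,-11. Stack: [-11, -11]
BINARY_OP * → -11 * -11 = 121. Stack: [121]
STORE_FAST t → t=121. Stack: []
LOAD_FAST a → push -11. Stack: [-11]
LOAD_CONST → push 3. Stack: [-11, 3]
BINARY_OP - → -11 - 3 = -14. Stack: [-14]
LOAD_FAST_LOAD_FAST t,a → push 121,-11. Stack: [-14, 121, -11]
BINARY_OP - → 121 - -11 = 132. Stack: [-14, 132]
BINARY_OP - → -14 - 132 = -146. Stack: [-146]
STORE_FAST t → t=-146. Stack: []
LOAD_CONST → push 5. Stack: [5]
LOAD_FAST t → push -146. Stack: [5, -146]
BINARY_OP & → 5 & -146 = 4. Stack: [4]
LOAD_FAST_LOAD_FAST a,t → push -11,-146. Stack: [4, -11, -146]
BINARY_OP - → -11 - -146 = 135. Stack: [4, 135]
BINARY_OP - → 4 - 135 = -131. Stack: [-131]
STORE_FAST t → t=-131. Stack: []
LOAD_FAST_LOAD_FAST a,t → push -11,-131. Stack: [-11, -131]
BINARY_OP & → -11 & -131 = -139. Stack: [-139]
STORE_FAST v → v=-139. Stack: []
LOAD_FAST_LOAD_FAST a,t → push -11,-131. Stack: [-11, -131]
BINARY_OP % → -11 % -131 = -11. Stack: [-11]
LOAD_CONST → push 2. Stack: [-11, 2]
LOAD_FAST a → push -11. Stack: [-11, 2, -11]
BINARY_OP - → 2 - -11 = 13. Stack: [-11, 13]
BINARY_OP - → -11 - 13 = -24. Stack: [-24]
STORE_FAST k → k=-24. Stack: []
LOAD_CONST → push 1. Stack: [1]
STORE_FAST p → p=1. Stack: []
LOAD_CONST → push 9. Stack: [9]
LOAD_FAST v → push -139. Stack: [9, -139]
BINARY_OP - → 9 - -139 = 148. Stack: [148]
LOAD_FAST t → push -131. Stack: [148, -131]
BINARY_OP & → 148 & -131 = 20. Stack: [20]
STORE_FAST t → t=20. Stack: []
LOAD_FAST_LOAD_FAST t,v → push 20,-139. Stack: [20, -139]
BINARY_OP % → 20 % -139 = -119. Stack: [-119]
LOAD_FAST_LOAD_FAST t,p → push 20,1. Stack: [-119, 20, 1]
BINARY_OP * → 20 * 1 = 20. Stack: [-119, 20]
BINARY_OP * → -119 * 20 = -2380. Stack: [-2380]
STORE_FAST v → v=-2380. Stack: []
LOAD_FAST p → push 1. Stack: [1]
RETURN_VALUE → return 1.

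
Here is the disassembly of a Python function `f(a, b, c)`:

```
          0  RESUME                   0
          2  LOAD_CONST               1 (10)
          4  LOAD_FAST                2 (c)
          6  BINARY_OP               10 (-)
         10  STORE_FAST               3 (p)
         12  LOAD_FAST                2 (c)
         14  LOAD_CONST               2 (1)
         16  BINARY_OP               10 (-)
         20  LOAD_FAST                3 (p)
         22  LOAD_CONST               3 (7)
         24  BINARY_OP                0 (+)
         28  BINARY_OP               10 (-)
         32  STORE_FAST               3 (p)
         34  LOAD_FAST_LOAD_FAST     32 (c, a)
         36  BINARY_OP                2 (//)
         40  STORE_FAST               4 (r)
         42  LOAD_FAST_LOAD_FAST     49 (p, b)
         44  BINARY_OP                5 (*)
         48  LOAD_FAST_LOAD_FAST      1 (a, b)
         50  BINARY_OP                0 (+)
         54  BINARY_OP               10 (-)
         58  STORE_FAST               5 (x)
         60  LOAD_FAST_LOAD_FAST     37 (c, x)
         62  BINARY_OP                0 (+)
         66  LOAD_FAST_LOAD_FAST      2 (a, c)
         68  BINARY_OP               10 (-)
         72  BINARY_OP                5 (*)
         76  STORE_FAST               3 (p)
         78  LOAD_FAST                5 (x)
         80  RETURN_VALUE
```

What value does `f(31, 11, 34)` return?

508

LOAD_CONST → push 10. Stack: [10]
LOAD_FAST c → push 34. Stack: [10, 34]
BINARY_OP - → 10 - 34 = -24. Stack: [-24]
STORE_FAST p → p=-24. Stack: []
LOAD_FAST c → push 34. Stack: [34]
LOAD_CONST → push 1. Stack: [34, 1]
BINARY_OP - → 34 - 1 = 33. Stack: [33]
LOAD_FAST p → push -24. Stack: [33, -24]
LOAD_CONST → push 7. Stack: [33, -24, 7]
BINARY_OP + → -24 + 7 = -17. Stack: [33, -17]
BINARY_OP - → 33 - -17 = 50. Stack: [50]
STORE_FAST p → p=50. Stack: []
LOAD_FAST_LOAD_FAST c,a → push 34,31. Stack: [34, 31]
BINARY_OP // → 34 // 31 = 1. Stack: [1]
STORE_FAST r → r=1. Stack: []
LOAD_FAST_LOAD_FAST p,b → push 50,11. Stack: [50, 11]
BINARY_OP * → 50 * 11 = 550. Stack: [550]
LOAD_FAST_LOAD_FAST a,b → push 31,11. Stack: [550, 31, 11]
BINARY_OP + → 31 + 11 = 42. Stack: [550, 42]
BINARY_OP - → 550 - 42 = 508. Stack: [508]
STORE_FAST x → x=508. Stack: []
LOAD_FAST_LOAD_FAST c,x → push 34,508. Stack: [34, 508]
BINARY_OP + → 34 + 508 = 542. Stack: [542]
LOAD_FAST_LOAD_FAST a,c → push 31,34. Stack: [542, 31, 34]
BINARY_OP - → 31 - 34 = -3. Stack: [542, -3]
BINARY_OP * → 542 * -3 = -1626. Stack: [-1626]
STORE_FAST p → p=-1626. Stack: []
LOAD_FAST x → push 508. Stack: [508]
RETURN_VALUE → return 508.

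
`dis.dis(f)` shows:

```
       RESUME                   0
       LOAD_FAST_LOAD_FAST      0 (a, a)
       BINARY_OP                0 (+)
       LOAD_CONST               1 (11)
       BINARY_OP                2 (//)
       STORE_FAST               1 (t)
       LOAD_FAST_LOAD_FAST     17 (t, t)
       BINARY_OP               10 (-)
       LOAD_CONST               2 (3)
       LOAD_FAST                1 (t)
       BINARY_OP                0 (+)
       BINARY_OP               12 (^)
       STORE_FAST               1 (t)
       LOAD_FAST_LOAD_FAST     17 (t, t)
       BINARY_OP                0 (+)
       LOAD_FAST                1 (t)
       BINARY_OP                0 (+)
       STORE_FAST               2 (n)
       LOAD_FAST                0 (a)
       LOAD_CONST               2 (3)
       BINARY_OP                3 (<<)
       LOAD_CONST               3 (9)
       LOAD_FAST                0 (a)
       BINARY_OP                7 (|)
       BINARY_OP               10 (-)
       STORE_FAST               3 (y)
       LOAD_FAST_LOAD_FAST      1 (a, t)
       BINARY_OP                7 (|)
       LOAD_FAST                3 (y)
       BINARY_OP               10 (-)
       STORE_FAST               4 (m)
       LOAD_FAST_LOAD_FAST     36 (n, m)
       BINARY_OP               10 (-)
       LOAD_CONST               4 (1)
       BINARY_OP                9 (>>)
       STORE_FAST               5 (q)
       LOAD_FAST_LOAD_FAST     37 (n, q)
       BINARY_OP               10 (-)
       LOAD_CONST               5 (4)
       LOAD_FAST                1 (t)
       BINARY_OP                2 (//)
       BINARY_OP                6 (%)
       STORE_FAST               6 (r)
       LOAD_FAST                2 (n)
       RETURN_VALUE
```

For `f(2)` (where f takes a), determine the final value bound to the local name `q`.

LOAD_FAST_LOAD_FAST a,a → push 2,2. Stack: [2, 2]
BINARY_OP + → 2 + 2 = 4. Stack: [4]
LOAD_CONST → push 11. Stack: [4, 11]
BINARY_OP // → 4 // 11 = 0. Stack: [0]
STORE_FAST t → t=0. Stack: []
LOAD_FAST_LOAD_FAST t,t → push 0,0. Stack: [0, 0]
BINARY_OP - → 0 - 0 = 0. Stack: [0]
LOAD_CONST → push 3. Stack: [0, 3]
LOAD_FAST t → push 0. Stack: [0, 3, 0]
BINARY_OP + → 3 + 0 = 3. Stack: [0, 3]
BINARY_OP ^ → 0 ^ 3 = 3. Stack: [3]
STORE_FAST t → t=3. Stack: []
LOAD_FAST_LOAD_FAST t,t → push 3,3. Stack: [3, 3]
BINARY_OP + → 3 + 3 = 6. Stack: [6]
LOAD_FAST t → push 3. Stack: [6, 3]
BINARY_OP + → 6 + 3 = 9. Stack: [9]
STORE_FAST n → n=9. Stack: []
LOAD_FAST a → push 2. Stack: [2]
LOAD_CONST → push 3. Stack: [2, 3]
BINARY_OP << → 2 << 3 = 16. Stack: [16]
LOAD_CONST → push 9. Stack: [16, 9]
LOAD_FAST a → push 2. Stack: [16, 9, 2]
BINARY_OP | → 9 | 2 = 11. Stack: [16, 11]
BINARY_OP - → 16 - 11 = 5. Stack: [5]
STORE_FAST y → y=5. Stack: []
LOAD_FAST_LOAD_FAST a,t → push 2,3. Stack: [2, 3]
BINARY_OP | → 2 | 3 = 3. Stack: [3]
LOAD_FAST y → push 5. Stack: [3, 5]
BINARY_OP - → 3 - 5 = -2. Stack: [-2]
STORE_FAST m → m=-2. Stack: []
LOAD_FAST_LOAD_FAST n,m → push 9,-2. Stack: [9, -2]
BINARY_OP - → 9 - -2 = 11. Stack: [11]
LOAD_CONST → push 1. Stack: [11, 1]
BINARY_OP >> → 11 >> 1 = 5. Stack: [5]
STORE_FAST q → q=5. Stack: []
LOAD_FAST_LOAD_FAST n,q → push 9,5. Stack: [9, 5]
BINARY_OP - → 9 - 5 = 4. Stack: [4]
LOAD_CONST → push 4. Stack: [4, 4]
LOAD_FAST t → push 3. Stack: [4, 4, 3]
BINARY_OP // → 4 // 3 = 1. Stack: [4, 1]
BINARY_OP % → 4 % 1 = 0. Stack: [0]
STORE_FAST r → r=0. Stack: []
LOAD_FAST n → push 9. Stack: [9]
RETURN_VALUE → return 9.

5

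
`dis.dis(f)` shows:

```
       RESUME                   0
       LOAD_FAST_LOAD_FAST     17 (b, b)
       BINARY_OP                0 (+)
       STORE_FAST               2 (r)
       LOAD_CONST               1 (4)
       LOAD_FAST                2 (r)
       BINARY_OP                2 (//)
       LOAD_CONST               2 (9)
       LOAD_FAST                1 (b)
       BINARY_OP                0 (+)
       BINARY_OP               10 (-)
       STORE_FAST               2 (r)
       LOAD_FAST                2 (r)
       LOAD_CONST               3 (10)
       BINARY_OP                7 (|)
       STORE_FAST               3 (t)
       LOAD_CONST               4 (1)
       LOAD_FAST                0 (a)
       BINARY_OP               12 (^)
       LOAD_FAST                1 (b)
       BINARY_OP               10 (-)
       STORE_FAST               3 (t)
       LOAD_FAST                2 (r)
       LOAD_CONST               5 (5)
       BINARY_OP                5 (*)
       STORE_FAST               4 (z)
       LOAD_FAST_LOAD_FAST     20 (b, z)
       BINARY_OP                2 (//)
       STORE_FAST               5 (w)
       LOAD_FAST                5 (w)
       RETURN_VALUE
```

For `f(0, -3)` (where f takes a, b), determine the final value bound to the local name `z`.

LOAD_FAST_LOAD_FAST b,b → push -3,-3. Stack: [-3, -3]
BINARY_OP + → -3 + -3 = -6. Stack: [-6]
STORE_FAST r → r=-6. Stack: []
LOAD_CONST → push 4. Stack: [4]
LOAD_FAST r → push -6. Stack: [4, -6]
BINARY_OP // → 4 // -6 = -1. Stack: [-1]
LOAD_CONST → push 9. Stack: [-1, 9]
LOAD_FAST b → push -3. Stack: [-1, 9, -3]
BINARY_OP + → 9 + -3 = 6. Stack: [-1, 6]
BINARY_OP - → -1 - 6 = -7. Stack: [-7]
STORE_FAST r → r=-7. Stack: []
LOAD_FAST r → push -7. Stack: [-7]
LOAD_CONST → push 10. Stack: [-7, 10]
BINARY_OP | → -7 | 10 = -5. Stack: [-5]
STORE_FAST t → t=-5. Stack: []
LOAD_CONST → push 1. Stack: [1]
LOAD_FAST a → push 0. Stack: [1, 0]
BINARY_OP ^ → 1 ^ 0 = 1. Stack: [1]
LOAD_FAST b → push -3. Stack: [1, -3]
BINARY_OP - → 1 - -3 = 4. Stack: [4]
STORE_FAST t → t=4. Stack: []
LOAD_FAST r → push -7. Stack: [-7]
LOAD_CONST → push 5. Stack: [-7, 5]
BINARY_OP * → -7 * 5 = -35. Stack: [-35]
STORE_FAST z → z=-35. Stack: []
LOAD_FAST_LOAD_FAST b,z → push -3,-35. Stack: [-3, -35]
BINARY_OP // → -3 // -35 = 0. Stack: [0]
STORE_FAST w → w=0. Stack: []
LOAD_FAST w → push 0. Stack: [0]
RETURN_VALUE → return 0.

-35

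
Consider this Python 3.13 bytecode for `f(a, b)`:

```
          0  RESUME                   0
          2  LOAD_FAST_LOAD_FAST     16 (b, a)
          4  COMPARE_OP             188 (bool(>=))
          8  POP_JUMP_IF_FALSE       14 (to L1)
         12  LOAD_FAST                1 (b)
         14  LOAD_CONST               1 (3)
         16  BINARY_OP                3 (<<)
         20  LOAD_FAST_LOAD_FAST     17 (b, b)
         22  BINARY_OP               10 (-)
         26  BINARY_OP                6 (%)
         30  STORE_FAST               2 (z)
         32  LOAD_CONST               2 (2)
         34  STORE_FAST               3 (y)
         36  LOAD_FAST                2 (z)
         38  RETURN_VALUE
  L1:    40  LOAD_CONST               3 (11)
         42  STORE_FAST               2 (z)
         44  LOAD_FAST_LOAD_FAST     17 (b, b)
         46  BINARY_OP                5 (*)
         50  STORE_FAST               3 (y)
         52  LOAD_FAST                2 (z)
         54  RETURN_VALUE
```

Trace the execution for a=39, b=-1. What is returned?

11

LOAD_FAST_LOAD_FAST b,a → push -1,39. Stack: [-1, 39]
COMPARE_OP bool(>=) → -1 vs 39 = False. Stack: [False]
POP_JUMP_IF_FALSE → pop False; jump. Stack: []
LOAD_CONST → push 11. Stack: [11]
STORE_FAST z → z=11. Stack: []
LOAD_FAST_LOAD_FAST b,b → push -1,-1. Stack: [-1, -1]
BINARY_OP * → -1 * -1 = 1. Stack: [1]
STORE_FAST y → y=1. Stack: []
LOAD_FAST z → push 11. Stack: [11]
RETURN_VALUE → return 11.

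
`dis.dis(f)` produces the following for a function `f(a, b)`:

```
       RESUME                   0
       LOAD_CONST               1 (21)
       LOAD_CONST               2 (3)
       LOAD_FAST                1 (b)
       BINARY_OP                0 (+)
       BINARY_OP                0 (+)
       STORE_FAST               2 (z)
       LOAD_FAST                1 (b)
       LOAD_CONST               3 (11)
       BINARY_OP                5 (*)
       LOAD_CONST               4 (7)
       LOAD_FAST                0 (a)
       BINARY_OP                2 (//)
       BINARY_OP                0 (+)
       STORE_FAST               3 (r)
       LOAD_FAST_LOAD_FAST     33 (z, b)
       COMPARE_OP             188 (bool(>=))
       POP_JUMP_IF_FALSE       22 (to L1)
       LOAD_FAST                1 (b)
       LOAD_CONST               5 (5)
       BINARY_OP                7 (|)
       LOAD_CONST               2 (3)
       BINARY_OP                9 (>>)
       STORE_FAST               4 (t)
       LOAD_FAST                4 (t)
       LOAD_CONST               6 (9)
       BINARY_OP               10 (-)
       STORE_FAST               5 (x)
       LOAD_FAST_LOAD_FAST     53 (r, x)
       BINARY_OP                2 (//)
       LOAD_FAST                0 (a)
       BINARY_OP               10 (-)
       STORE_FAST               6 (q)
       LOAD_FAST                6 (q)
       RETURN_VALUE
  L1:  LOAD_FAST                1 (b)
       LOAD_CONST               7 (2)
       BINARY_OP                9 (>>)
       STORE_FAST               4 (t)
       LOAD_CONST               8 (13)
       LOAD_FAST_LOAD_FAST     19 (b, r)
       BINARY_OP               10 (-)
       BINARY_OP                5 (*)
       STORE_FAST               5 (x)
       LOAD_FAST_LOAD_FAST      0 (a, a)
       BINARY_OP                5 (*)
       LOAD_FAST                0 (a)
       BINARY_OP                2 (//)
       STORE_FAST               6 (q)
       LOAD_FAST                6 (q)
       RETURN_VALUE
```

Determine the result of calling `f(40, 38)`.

LOAD_CONST → push 21. Stack: [21]
LOAD_CONST → push 3. Stack: [21, 3]
LOAD_FAST b → push 38. Stack: [21, 3, 38]
BINARY_OP + → 3 + 38 = 41. Stack: [21, 41]
BINARY_OP + → 21 + 41 = 62. Stack: [62]
STORE_FAST z → z=62. Stack: []
LOAD_FAST b → push 38. Stack: [38]
LOAD_CONST → push 11. Stack: [38, 11]
BINARY_OP * → 38 * 11 = 418. Stack: [418]
LOAD_CONST → push 7. Stack: [418, 7]
LOAD_FAST a → push 40. Stack: [418, 7, 40]
BINARY_OP // → 7 // 40 = 0. Stack: [418, 0]
BINARY_OP + → 418 + 0 = 418. Stack: [418]
STORE_FAST r → r=418. Stack: []
LOAD_FAST_LOAD_FAST z,b → push 62,38. Stack: [62, 38]
COMPARE_OP bool(>=) → 62 vs 38 = True. Stack: [True]
POP_JUMP_IF_FALSE → pop True; no jump. Stack: []
LOAD_FAST b → push 38. Stack: [38]
LOAD_CONST → push 5. Stack: [38, 5]
BINARY_OP | → 38 | 5 = 39. Stack: [39]
LOAD_CONST → push 3. Stack: [39, 3]
BINARY_OP >> → 39 >> 3 = 4. Stack: [4]
STORE_FAST t → t=4. Stack: []
LOAD_FAST t → push 4. Stack: [4]
LOAD_CONST → push 9. Stack: [4, 9]
BINARY_OP - → 4 - 9 = -5. Stack: [-5]
STORE_FAST x → x=-5. Stack: []
LOAD_FAST_LOAD_FAST r,x → push 418,-5. Stack: [418, -5]
BINARY_OP // → 418 // -5 = -84. Stack: [-84]
LOAD_FAST a → push 40. Stack: [-84, 40]
BINARY_OP - → -84 - 40 = -124. Stack: [-124]
STORE_FAST q → q=-124. Stack: []
LOAD_FAST q → push -124. Stack: [-124]
RETURN_VALUE → return -124.

-124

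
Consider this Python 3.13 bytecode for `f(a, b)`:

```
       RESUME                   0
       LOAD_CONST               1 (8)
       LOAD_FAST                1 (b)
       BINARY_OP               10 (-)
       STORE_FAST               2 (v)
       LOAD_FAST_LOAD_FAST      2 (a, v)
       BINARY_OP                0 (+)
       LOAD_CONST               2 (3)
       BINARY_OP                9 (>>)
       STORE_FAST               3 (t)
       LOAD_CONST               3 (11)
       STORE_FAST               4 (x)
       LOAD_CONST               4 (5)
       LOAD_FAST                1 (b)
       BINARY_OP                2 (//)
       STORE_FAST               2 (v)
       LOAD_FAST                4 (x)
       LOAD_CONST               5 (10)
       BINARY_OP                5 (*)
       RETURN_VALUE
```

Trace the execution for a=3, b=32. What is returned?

110

LOAD_CONST → push 8. Stack: [8]
LOAD_FAST b → push 32. Stack: [8, 32]
BINARY_OP - → 8 - 32 = -24. Stack: [-24]
STORE_FAST v → v=-24. Stack: []
LOAD_FAST_LOAD_FAST a,v → push 3,-24. Stack: [3, -24]
BINARY_OP + → 3 + -24 = -21. Stack: [-21]
LOAD_CONST → push 3. Stack: [-21, 3]
BINARY_OP >> → -21 >> 3 = -3. Stack: [-3]
STORE_FAST t → t=-3. Stack: []
LOAD_CONST → push 11. Stack: [11]
STORE_FAST x → x=11. Stack: []
LOAD_CONST → push 5. Stack: [5]
LOAD_FAST b → push 32. Stack: [5, 32]
BINARY_OP // → 5 // 32 = 0. Stack: [0]
STORE_FAST v → v=0. Stack: []
LOAD_FAST x → push 11. Stack: [11]
LOAD_CONST → push 10. Stack: [11, 10]
BINARY_OP * → 11 * 10 = 110. Stack: [110]
RETURN_VALUE → return 110.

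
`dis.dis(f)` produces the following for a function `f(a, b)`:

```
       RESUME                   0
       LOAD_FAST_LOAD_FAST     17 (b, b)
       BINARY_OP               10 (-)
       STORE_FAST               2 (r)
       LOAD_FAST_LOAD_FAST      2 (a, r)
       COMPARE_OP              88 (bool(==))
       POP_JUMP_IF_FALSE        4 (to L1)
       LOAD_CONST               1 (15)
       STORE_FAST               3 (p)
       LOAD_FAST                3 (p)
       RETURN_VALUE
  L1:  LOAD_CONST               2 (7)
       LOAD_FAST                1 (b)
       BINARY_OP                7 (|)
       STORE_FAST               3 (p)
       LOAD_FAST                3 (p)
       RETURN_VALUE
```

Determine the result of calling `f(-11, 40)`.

47

LOAD_FAST_LOAD_FAST b,b → push 40,40. Stack: [40, 40]
BINARY_OP - → 40 - 40 = 0. Stack: [0]
STORE_FAST r → r=0. Stack: []
LOAD_FAST_LOAD_FAST a,r → push -11,0. Stack: [-11, 0]
COMPARE_OP bool(==) → -11 vs 0 = False. Stack: [False]
POP_JUMP_IF_FALSE → pop False; jump. Stack: []
LOAD_CONST → push 7. Stack: [7]
LOAD_FAST b → push 40. Stack: [7, 40]
BINARY_OP | → 7 | 40 = 47. Stack: [47]
STORE_FAST p → p=47. Stack: []
LOAD_FAST p → push 47. Stack: [47]
RETURN_VALUE → return 47.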